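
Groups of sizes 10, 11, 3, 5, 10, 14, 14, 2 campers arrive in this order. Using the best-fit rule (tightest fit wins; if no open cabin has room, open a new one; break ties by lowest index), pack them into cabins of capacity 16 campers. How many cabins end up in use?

5

  10 → cabin 1 (new)  [load 10/16]
  11 → cabin 2 (new)  [load 11/16]
  3 → cabin 2  [load 14/16]
  5 → cabin 1  [load 15/16]
  10 → cabin 3 (new)  [load 10/16]
  14 → cabin 4 (new)  [load 14/16]
  14 → cabin 5 (new)  [load 14/16]
  2 → cabin 2  [load 16/16]
5 cabins opened.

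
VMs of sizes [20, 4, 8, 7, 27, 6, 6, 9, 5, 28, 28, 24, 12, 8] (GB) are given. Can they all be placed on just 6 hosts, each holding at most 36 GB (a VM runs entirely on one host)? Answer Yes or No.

A valid assignment using 6 hosts:
  host 1: 28 + 8 = 36
  host 2: 28 + 8 = 36
  host 3: 27 + 9 = 36
  host 4: 24 + 12 = 36
  host 5: 20 + 7 + 6 = 33
  host 6: 6 + 5 + 4 = 15
Every load is within 36 GB, so 6 hosts suffice.

Yes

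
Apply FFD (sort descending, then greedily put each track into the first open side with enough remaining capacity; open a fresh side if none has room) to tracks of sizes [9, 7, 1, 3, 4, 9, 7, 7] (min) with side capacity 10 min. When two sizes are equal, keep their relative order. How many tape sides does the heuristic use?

Sorted descending: 9, 9, 7, 7, 7, 4, 3, 1.
  9 → side 1 (new)  [load 9/10]
  9 → side 2 (new)  [load 9/10]
  7 → side 3 (new)  [load 7/10]
  7 → side 4 (new)  [load 7/10]
  7 → side 5 (new)  [load 7/10]
  4 → side 6 (new)  [load 4/10]
  3 → side 3  [load 10/10]
  1 → side 1  [load 10/10]
6 tape sides opened.

6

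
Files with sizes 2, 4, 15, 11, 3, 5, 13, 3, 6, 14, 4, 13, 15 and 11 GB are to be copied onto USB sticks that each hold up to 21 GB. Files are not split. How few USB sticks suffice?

Total = 15 + 15 + 14 + 13 + 13 + 11 + 11 + 6 + 5 + 4 + 4 + 3 + 3 + 2 = 119 GB.
Lower bound: ⌈119/21⌉ = 6 USB sticks.
Also, 7 files each exceed 21/2 GB, and no two of those can share a USB stick, so at least 7 USB sticks are needed.
A packing using 7 USB sticks:
  USB stick 1: 15 + 6 = 21
  USB stick 2: 15 + 5 = 20
  USB stick 3: 14 + 4 + 3 = 21
  USB stick 4: 13 + 4 + 3 = 20
  USB stick 5: 13 + 2 = 15
  USB stick 6: 11 = 11
  USB stick 7: 11 = 11
This matches the lower bound, so 7 is optimal.

7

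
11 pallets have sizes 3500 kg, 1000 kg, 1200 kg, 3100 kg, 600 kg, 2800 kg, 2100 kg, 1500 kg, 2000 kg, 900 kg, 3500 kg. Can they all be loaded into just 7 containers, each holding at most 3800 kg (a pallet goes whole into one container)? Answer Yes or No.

A valid assignment using 7 containers:
  container 1: 3500 = 3500
  container 2: 3500 = 3500
  container 3: 3100 + 600 = 3700
  container 4: 2800 + 1000 = 3800
  container 5: 2100 + 1500 = 3600
  container 6: 2000 + 1200 = 3200
  container 7: 900 = 900
Every load is within 3800 kg, so 7 containers suffice.

Yes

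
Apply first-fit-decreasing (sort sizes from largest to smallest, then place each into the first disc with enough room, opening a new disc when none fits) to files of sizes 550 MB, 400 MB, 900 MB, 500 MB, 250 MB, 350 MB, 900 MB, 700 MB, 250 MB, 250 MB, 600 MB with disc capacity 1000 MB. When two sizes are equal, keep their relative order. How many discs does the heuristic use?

6

Sorted descending: 900, 900, 700, 600, 550, 500, 400, 350, 250, 250, 250.
  900 → disc 1 (new)  [load 900/1000]
  900 → disc 2 (new)  [load 900/1000]
  700 → disc 3 (new)  [load 700/1000]
  600 → disc 4 (new)  [load 600/1000]
  550 → disc 5 (new)  [load 550/1000]
  500 → disc 6 (new)  [load 500/1000]
  400 → disc 4  [load 1000/1000]
  350 → disc 5  [load 900/1000]
  250 → disc 3  [load 950/1000]
  250 → disc 6  [load 750/1000]
  250 → disc 6  [load 1000/1000]
6 discs opened.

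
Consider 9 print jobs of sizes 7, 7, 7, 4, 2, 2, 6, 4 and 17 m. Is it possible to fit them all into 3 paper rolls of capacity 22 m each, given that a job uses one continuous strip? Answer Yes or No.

A valid assignment using 3 paper rolls:
  roll 1: 17 + 4 = 21
  roll 2: 7 + 7 + 7 = 21
  roll 3: 6 + 4 + 2 + 2 = 14
Every load is within 22 m, so 3 paper rolls suffice.

Yes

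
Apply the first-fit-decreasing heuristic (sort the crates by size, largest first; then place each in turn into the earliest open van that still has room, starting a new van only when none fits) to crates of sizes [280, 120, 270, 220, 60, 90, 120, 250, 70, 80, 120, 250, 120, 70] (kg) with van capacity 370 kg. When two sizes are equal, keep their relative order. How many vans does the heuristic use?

Sorted descending: 280, 270, 250, 250, 220, 120, 120, 120, 120, 90, 80, 70, 70, 60.
  280 → van 1 (new)  [load 280/370]
  270 → van 2 (new)  [load 270/370]
  250 → van 3 (new)  [load 250/370]
  250 → van 4 (new)  [load 250/370]
  220 → van 5 (new)  [load 220/370]
  120 → van 3  [load 370/370]
  120 → van 4  [load 370/370]
  120 → van 5  [load 340/370]
  120 → van 6 (new)  [load 120/370]
  90 → van 1  [load 370/370]
  80 → van 2  [load 350/370]
  70 → van 6  [load 190/370]
  70 → van 6  [load 260/370]
  60 → van 6  [load 320/370]
6 vans opened.

6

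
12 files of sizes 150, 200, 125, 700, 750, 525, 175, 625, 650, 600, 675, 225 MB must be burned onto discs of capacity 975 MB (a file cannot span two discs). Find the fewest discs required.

Total = 750 + 700 + 675 + 650 + 625 + 600 + 525 + 225 + 200 + 175 + 150 + 125 = 5400 MB.
Lower bound: ⌈5400/975⌉ = 6 discs.
Also, 7 files each exceed 975/2 MB, and no two of those can share a disc, so at least 7 discs are needed.
A packing using 7 discs:
  disc 1: 750 + 225 = 975
  disc 2: 700 + 200 = 900
  disc 3: 675 + 175 + 125 = 975
  disc 4: 650 + 150 = 800
  disc 5: 625 = 625
  disc 6: 600 = 600
  disc 7: 525 = 525
This matches the lower bound, so 7 is optimal.

7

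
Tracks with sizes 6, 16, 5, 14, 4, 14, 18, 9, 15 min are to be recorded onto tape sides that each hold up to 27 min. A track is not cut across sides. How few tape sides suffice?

Total = 18 + 16 + 15 + 14 + 14 + 9 + 6 + 5 + 4 = 101 min.
Lower bound: ⌈101/27⌉ = 4 tape sides.
Also, 5 tracks each exceed 27/2 min, and no two of those can share a side, so at least 5 tape sides are needed.
A packing using 5 tape sides:
  side 1: 18 + 9 = 27
  side 2: 16 + 6 + 5 = 27
  side 3: 15 + 4 = 19
  side 4: 14 = 14
  side 5: 14 = 14
This matches the lower bound, so 5 is optimal.

5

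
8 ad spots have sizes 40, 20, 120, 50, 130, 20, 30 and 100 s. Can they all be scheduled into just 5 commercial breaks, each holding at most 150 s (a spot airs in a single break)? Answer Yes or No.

Yes

A valid assignment using 4 commercial breaks:
  break 1: 130 + 20 = 150
  break 2: 120 + 30 = 150
  break 3: 100 + 50 = 150
  break 4: 40 + 20 = 60
That uses only 4 ≤ 5, so 5 commercial breaks are enough.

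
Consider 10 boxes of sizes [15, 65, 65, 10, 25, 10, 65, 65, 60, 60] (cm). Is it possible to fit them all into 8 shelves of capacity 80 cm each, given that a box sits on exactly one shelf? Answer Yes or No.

A valid assignment using 7 shelves:
  shelf 1: 65 + 15 = 80
  shelf 2: 65 + 10 = 75
  shelf 3: 65 + 10 = 75
  shelf 4: 65 = 65
  shelf 5: 60 = 60
  shelf 6: 60 = 60
  shelf 7: 25 = 25
That uses only 7 ≤ 8, so 8 shelves are enough.

Yes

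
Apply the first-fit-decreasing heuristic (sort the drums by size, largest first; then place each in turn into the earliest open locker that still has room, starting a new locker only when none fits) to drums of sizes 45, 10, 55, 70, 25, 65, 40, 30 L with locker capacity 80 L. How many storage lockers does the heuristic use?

5

Sorted descending: 70, 65, 55, 45, 40, 30, 25, 10.
  70 → locker 1 (new)  [load 70/80]
  65 → locker 2 (new)  [load 65/80]
  55 → locker 3 (new)  [load 55/80]
  45 → locker 4 (new)  [load 45/80]
  40 → locker 5 (new)  [load 40/80]
  30 → locker 4  [load 75/80]
  25 → locker 3  [load 80/80]
  10 → locker 1  [load 80/80]
5 storage lockers opened.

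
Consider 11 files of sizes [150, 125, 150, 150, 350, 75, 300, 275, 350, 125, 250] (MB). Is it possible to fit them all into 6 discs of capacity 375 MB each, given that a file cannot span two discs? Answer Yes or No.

No

Total = 2300 MB; ⌈2300/375⌉ = 7.
At least 7 discs are required, but only 6 are allowed.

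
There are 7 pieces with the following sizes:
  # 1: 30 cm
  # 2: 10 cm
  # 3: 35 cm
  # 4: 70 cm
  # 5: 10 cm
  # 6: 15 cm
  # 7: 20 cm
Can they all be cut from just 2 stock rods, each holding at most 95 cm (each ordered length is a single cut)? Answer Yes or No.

Yes

A valid assignment using 2 stock rods:
  stock rod 1: 70 + 15 + 10 = 95
  stock rod 2: 35 + 30 + 20 + 10 = 95
Every load is within 95 cm, so 2 stock rods suffice.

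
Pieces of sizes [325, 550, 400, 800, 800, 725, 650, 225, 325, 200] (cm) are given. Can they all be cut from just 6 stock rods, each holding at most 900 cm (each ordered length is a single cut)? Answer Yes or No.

No

Total = 5000 cm; ⌈5000/900⌉ = 6.
The bound of 6 does not rule out 6, but exhaustive search shows no assignment into 6 stock rods of capacity 900 cm exists — the minimum is 7.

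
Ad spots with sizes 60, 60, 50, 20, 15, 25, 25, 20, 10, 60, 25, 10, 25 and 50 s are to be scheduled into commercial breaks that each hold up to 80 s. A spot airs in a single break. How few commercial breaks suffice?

6

Total = 60 + 60 + 60 + 50 + 50 + 25 + 25 + 25 + 25 + 20 + 20 + 15 + 10 + 10 = 455 s.
Lower bound: ⌈455/80⌉ = 6 commercial breaks.
A packing using 6 commercial breaks:
  break 1: 60 + 20 = 80
  break 2: 60 + 20 = 80
  break 3: 60 + 15 = 75
  break 4: 50 + 25 = 75
  break 5: 50 + 25 = 75
  break 6: 25 + 25 + 10 + 10 = 70
This matches the lower bound, so 6 is optimal.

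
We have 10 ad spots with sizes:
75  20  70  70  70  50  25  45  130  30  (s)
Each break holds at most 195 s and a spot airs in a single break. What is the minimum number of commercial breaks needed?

3

Total = 130 + 75 + 70 + 70 + 70 + 50 + 45 + 30 + 25 + 20 = 585 s.
Lower bound: ⌈585/195⌉ = 3 commercial breaks.
A packing using 3 commercial breaks:
  break 1: 130 + 45 + 20 = 195
  break 2: 75 + 70 + 50 = 195
  break 3: 70 + 70 + 30 + 25 = 195
This matches the lower bound, so 3 is optimal.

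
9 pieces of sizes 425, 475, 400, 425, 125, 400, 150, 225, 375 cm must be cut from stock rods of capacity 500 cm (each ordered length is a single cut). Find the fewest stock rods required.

Total = 475 + 425 + 425 + 400 + 400 + 375 + 225 + 150 + 125 = 3000 cm.
Lower bound: ⌈3000/500⌉ = 6 stock rods.
A packing using 7 stock rods:
  stock rod 1: 475 = 475
  stock rod 2: 425 = 425
  stock rod 3: 425 = 425
  stock rod 4: 400 = 400
  stock rod 5: 400 = 400
  stock rod 6: 375 + 125 = 500
  stock rod 7: 225 + 150 = 375
No arrangement into 6 stock rods stays within capacity, so 7 is optimal.

7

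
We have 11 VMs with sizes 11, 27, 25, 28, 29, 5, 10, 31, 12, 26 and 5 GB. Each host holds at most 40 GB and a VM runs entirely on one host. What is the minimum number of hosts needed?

6

Total = 31 + 29 + 28 + 27 + 26 + 25 + 12 + 11 + 10 + 5 + 5 = 209 GB.
Lower bound: ⌈209/40⌉ = 6 hosts.
A packing using 6 hosts:
  host 1: 31 + 5 = 36
  host 2: 29 + 11 = 40
  host 3: 28 + 12 = 40
  host 4: 27 + 10 = 37
  host 5: 26 + 5 = 31
  host 6: 25 = 25
This matches the lower bound, so 6 is optimal.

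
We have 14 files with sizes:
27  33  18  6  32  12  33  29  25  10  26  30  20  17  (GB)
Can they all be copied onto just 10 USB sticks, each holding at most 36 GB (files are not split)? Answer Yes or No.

Yes

A valid assignment using 10 USB sticks:
  USB stick 1: 33 = 33
  USB stick 2: 33 = 33
  USB stick 3: 32 = 32
  USB stick 4: 30 + 6 = 36
  USB stick 5: 29 = 29
  USB stick 6: 27 = 27
  USB stick 7: 26 + 10 = 36
  USB stick 8: 25 = 25
  USB stick 9: 20 + 12 = 32
  USB stick 10: 18 + 17 = 35
Every load is within 36 GB, so 10 USB sticks suffice.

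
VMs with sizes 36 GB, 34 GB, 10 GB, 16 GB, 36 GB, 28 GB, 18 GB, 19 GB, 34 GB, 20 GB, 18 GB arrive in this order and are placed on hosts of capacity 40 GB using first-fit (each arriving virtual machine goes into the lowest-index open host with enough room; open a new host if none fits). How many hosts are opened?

  36 → host 1 (new)  [load 36/40]
  34 → host 2 (new)  [load 34/40]
  10 → host 3 (new)  [load 10/40]
  16 → host 3  [load 26/40]
  36 → host 4 (new)  [load 36/40]
  28 → host 5 (new)  [load 28/40]
  18 → host 6 (new)  [load 18/40]
  19 → host 6  [load 37/40]
  34 → host 7 (new)  [load 34/40]
  20 → host 8 (new)  [load 20/40]
  18 → host 8  [load 38/40]
8 hosts opened.

8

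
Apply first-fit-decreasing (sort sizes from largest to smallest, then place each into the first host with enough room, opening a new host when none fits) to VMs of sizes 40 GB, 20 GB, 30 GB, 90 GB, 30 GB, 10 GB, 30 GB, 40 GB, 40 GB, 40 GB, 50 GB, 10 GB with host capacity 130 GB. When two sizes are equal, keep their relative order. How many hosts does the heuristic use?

4

Sorted descending: 90, 50, 40, 40, 40, 40, 30, 30, 30, 20, 10, 10.
  90 → host 1 (new)  [load 90/130]
  50 → host 2 (new)  [load 50/130]
  40 → host 1  [load 130/130]
  40 → host 2  [load 90/130]
  40 → host 2  [load 130/130]
  40 → host 3 (new)  [load 40/130]
  30 → host 3  [load 70/130]
  30 → host 3  [load 100/130]
  30 → host 3  [load 130/130]
  20 → host 4 (new)  [load 20/130]
  10 → host 4  [load 30/130]
  10 → host 4  [load 40/130]
4 hosts opened.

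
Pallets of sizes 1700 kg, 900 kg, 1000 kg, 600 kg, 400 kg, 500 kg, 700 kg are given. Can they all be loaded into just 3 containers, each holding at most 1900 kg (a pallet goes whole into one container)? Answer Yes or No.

Total = 5800 kg; ⌈5800/1900⌉ = 4.
At least 4 containers are required, but only 3 are allowed.

No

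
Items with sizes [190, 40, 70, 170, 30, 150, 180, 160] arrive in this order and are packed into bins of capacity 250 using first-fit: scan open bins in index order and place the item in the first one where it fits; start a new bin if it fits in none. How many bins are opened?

5

  190 → bin 1 (new)  [load 190/250]
  40 → bin 1  [load 230/250]
  70 → bin 2 (new)  [load 70/250]
  170 → bin 2  [load 240/250]
  30 → bin 3 (new)  [load 30/250]
  150 → bin 3  [load 180/250]
  180 → bin 4 (new)  [load 180/250]
  160 → bin 5 (new)  [load 160/250]
5 bins opened.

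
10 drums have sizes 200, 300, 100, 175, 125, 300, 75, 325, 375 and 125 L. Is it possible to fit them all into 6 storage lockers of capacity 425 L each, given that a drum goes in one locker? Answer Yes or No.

Yes

A valid assignment using 6 storage lockers:
  locker 1: 375 = 375
  locker 2: 325 + 100 = 425
  locker 3: 300 + 125 = 425
  locker 4: 300 + 125 = 425
  locker 5: 200 + 175 = 375
  locker 6: 75 = 75
Every load is within 425 L, so 6 storage lockers suffice.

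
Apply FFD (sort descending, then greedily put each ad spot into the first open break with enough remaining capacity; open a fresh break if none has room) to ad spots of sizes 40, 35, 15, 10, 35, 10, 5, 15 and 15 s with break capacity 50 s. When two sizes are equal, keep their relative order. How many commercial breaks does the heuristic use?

Sorted descending: 40, 35, 35, 15, 15, 15, 10, 10, 5.
  40 → break 1 (new)  [load 40/50]
  35 → break 2 (new)  [load 35/50]
  35 → break 3 (new)  [load 35/50]
  15 → break 2  [load 50/50]
  15 → break 3  [load 50/50]
  15 → break 4 (new)  [load 15/50]
  10 → break 1  [load 50/50]
  10 → break 4  [load 25/50]
  5 → break 4  [load 30/50]
4 commercial breaks opened.

4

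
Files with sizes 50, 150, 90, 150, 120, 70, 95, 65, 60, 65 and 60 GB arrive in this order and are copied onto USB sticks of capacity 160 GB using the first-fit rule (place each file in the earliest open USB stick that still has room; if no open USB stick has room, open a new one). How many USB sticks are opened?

  50 → USB stick 1 (new)  [load 50/160]
  150 → USB stick 2 (new)  [load 150/160]
  90 → USB stick 1  [load 140/160]
  150 → USB stick 3 (new)  [load 150/160]
  120 → USB stick 4 (new)  [load 120/160]
  70 → USB stick 5 (new)  [load 70/160]
  95 → USB stick 6 (new)  [load 95/160]
  65 → USB stick 5  [load 135/160]
  60 → USB stick 6  [load 155/160]
  65 → USB stick 7 (new)  [load 65/160]
  60 → USB stick 7  [load 125/160]
7 USB sticks opened.

7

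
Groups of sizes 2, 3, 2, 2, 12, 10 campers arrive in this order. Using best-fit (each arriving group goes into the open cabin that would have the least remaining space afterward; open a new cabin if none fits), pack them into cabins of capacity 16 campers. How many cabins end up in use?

  2 → cabin 1 (new)  [load 2/16]
  3 → cabin 1  [load 5/16]
  2 → cabin 1  [load 7/16]
  2 → cabin 1  [load 9/16]
  12 → cabin 2 (new)  [load 12/16]
  10 → cabin 3 (new)  [load 10/16]
3 cabins opened.

3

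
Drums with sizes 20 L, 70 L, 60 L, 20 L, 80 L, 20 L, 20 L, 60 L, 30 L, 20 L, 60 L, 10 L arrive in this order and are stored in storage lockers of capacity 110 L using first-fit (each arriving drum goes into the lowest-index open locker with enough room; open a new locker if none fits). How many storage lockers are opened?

  20 → locker 1 (new)  [load 20/110]
  70 → locker 1  [load 90/110]
  60 → locker 2 (new)  [load 60/110]
  20 → locker 1  [load 110/110]
  80 → locker 3 (new)  [load 80/110]
  20 → locker 2  [load 80/110]
  20 → locker 2  [load 100/110]
  60 → locker 4 (new)  [load 60/110]
  30 → locker 3  [load 110/110]
  20 → locker 4  [load 80/110]
  60 → locker 5 (new)  [load 60/110]
  10 → locker 2  [load 110/110]
5 storage lockers opened.

5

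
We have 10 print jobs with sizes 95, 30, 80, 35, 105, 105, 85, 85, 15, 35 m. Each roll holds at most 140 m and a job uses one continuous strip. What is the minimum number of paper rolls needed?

Total = 105 + 105 + 95 + 85 + 85 + 80 + 35 + 35 + 30 + 15 = 670 m.
Lower bound: ⌈670/140⌉ = 5 paper rolls.
Also, 6 print jobs each exceed 70 m, and no two of those can share a roll, so at least 6 paper rolls are needed.
A packing using 6 paper rolls:
  roll 1: 105 + 35 = 140
  roll 2: 105 + 35 = 140
  roll 3: 95 + 30 + 15 = 140
  roll 4: 85 = 85
  roll 5: 85 = 85
  roll 6: 80 = 80
This matches the lower bound, so 6 is optimal.

6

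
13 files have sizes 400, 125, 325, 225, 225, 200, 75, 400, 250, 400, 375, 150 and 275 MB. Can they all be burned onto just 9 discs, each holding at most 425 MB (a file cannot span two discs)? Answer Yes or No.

Yes

A valid assignment using 9 discs:
  disc 1: 400 = 400
  disc 2: 400 = 400
  disc 3: 400 = 400
  disc 4: 375 = 375
  disc 5: 325 + 75 = 400
  disc 6: 275 + 150 = 425
  disc 7: 250 + 125 = 375
  disc 8: 225 + 200 = 425
  disc 9: 225 = 225
Every load is within 425 MB, so 9 discs suffice.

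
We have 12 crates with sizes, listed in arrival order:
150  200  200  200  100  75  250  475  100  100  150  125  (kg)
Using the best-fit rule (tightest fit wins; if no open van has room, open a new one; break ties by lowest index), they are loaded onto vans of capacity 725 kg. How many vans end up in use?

  150 → van 1 (new)  [load 150/725]
  200 → van 1  [load 350/725]
  200 → van 1  [load 550/725]
  200 → van 2 (new)  [load 200/725]
  100 → van 1  [load 650/725]
  75 → van 1  [load 725/725]
  250 → van 2  [load 450/725]
  475 → van 3 (new)  [load 475/725]
  100 → van 3  [load 575/725]
  100 → van 3  [load 675/725]
  150 → van 2  [load 600/725]
  125 → van 2  [load 725/725]
3 vans opened.

3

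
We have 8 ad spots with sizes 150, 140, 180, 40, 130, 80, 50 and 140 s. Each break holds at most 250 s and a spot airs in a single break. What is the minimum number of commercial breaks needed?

Total = 180 + 150 + 140 + 140 + 130 + 80 + 50 + 40 = 910 s.
Lower bound: ⌈910/250⌉ = 4 commercial breaks.
Also, 5 ad spots each exceed 125 s, and no two of those can share a break, so at least 5 commercial breaks are needed.
A packing using 5 commercial breaks:
  break 1: 180 + 50 = 230
  break 2: 150 + 80 = 230
  break 3: 140 + 40 = 180
  break 4: 140 = 140
  break 5: 130 = 130
This matches the lower bound, so 5 is optimal.

5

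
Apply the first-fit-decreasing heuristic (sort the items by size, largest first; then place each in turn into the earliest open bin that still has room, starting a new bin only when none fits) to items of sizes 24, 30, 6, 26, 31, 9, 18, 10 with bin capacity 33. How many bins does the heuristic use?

5

Sorted descending: 31, 30, 26, 24, 18, 10, 9, 6.
  31 → bin 1 (new)  [load 31/33]
  30 → bin 2 (new)  [load 30/33]
  26 → bin 3 (new)  [load 26/33]
  24 → bin 4 (new)  [load 24/33]
  18 → bin 5 (new)  [load 18/33]
  10 → bin 5  [load 28/33]
  9 → bin 4  [load 33/33]
  6 → bin 3  [load 32/33]
5 bins opened.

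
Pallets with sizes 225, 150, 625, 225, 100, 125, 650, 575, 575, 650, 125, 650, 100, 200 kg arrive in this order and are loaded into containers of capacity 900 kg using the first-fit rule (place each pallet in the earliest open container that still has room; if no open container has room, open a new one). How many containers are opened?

  225 → container 1 (new)  [load 225/900]
  150 → container 1  [load 375/900]
  625 → container 2 (new)  [load 625/900]
  225 → container 1  [load 600/900]
  100 → container 1  [load 700/900]
  125 → container 1  [load 825/900]
  650 → container 3 (new)  [load 650/900]
  575 → container 4 (new)  [load 575/900]
  575 → container 5 (new)  [load 575/900]
  650 → container 6 (new)  [load 650/900]
  125 → container 2  [load 750/900]
  650 → container 7 (new)  [load 650/900]
  100 → container 2  [load 850/900]
  200 → container 3  [load 850/900]
7 containers opened.

7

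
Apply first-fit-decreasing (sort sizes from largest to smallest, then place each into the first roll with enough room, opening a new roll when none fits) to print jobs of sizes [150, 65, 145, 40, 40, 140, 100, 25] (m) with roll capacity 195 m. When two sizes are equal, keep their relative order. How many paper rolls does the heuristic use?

Sorted descending: 150, 145, 140, 100, 65, 40, 40, 25.
  150 → roll 1 (new)  [load 150/195]
  145 → roll 2 (new)  [load 145/195]
  140 → roll 3 (new)  [load 140/195]
  100 → roll 4 (new)  [load 100/195]
  65 → roll 4  [load 165/195]
  40 → roll 1  [load 190/195]
  40 → roll 2  [load 185/195]
  25 → roll 3  [load 165/195]
4 paper rolls opened.

4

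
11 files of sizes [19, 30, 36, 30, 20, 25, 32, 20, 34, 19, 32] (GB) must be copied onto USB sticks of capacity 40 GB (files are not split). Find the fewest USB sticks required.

9

Total = 36 + 34 + 32 + 32 + 30 + 30 + 25 + 20 + 20 + 19 + 19 = 297 GB.
Lower bound: ⌈297/40⌉ = 8 USB sticks.
A packing using 9 USB sticks:
  USB stick 1: 36 = 36
  USB stick 2: 34 = 34
  USB stick 3: 32 = 32
  USB stick 4: 32 = 32
  USB stick 5: 30 = 30
  USB stick 6: 30 = 30
  USB stick 7: 25 = 25
  USB stick 8: 20 + 20 = 40
  USB stick 9: 19 + 19 = 38
No arrangement into 8 USB sticks stays within capacity, so 9 is optimal.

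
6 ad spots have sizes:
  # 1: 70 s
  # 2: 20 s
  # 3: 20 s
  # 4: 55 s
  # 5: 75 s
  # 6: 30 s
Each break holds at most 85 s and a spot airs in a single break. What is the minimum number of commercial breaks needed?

Total = 75 + 70 + 55 + 30 + 20 + 20 = 270 s.
Lower bound: ⌈270/85⌉ = 4 commercial breaks.
A packing using 4 commercial breaks:
  break 1: 75 = 75
  break 2: 70 = 70
  break 3: 55 + 30 = 85
  break 4: 20 + 20 = 40
This matches the lower bound, so 4 is optimal.

4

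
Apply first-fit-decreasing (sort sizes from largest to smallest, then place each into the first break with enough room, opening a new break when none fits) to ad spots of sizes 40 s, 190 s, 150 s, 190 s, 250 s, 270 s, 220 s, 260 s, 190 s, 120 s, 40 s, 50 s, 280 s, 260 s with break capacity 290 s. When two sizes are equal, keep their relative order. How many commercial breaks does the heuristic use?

10

Sorted descending: 280, 270, 260, 260, 250, 220, 190, 190, 190, 150, 120, 50, 40, 40.
  280 → break 1 (new)  [load 280/290]
  270 → break 2 (new)  [load 270/290]
  260 → break 3 (new)  [load 260/290]
  260 → break 4 (new)  [load 260/290]
  250 → break 5 (new)  [load 250/290]
  220 → break 6 (new)  [load 220/290]
  190 → break 7 (new)  [load 190/290]
  190 → break 8 (new)  [load 190/290]
  190 → break 9 (new)  [load 190/290]
  150 → break 10 (new)  [load 150/290]
  120 → break 10  [load 270/290]
  50 → break 6  [load 270/290]
  40 → break 5  [load 290/290]
  40 → break 7  [load 230/290]
10 commercial breaks opened.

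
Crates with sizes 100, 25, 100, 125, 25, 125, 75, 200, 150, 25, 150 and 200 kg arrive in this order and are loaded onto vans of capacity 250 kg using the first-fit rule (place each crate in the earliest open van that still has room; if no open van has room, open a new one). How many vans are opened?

6

  100 → van 1 (new)  [load 100/250]
  25 → van 1  [load 125/250]
  100 → van 1  [load 225/250]
  125 → van 2 (new)  [load 125/250]
  25 → van 1  [load 250/250]
  125 → van 2  [load 250/250]
  75 → van 3 (new)  [load 75/250]
  200 → van 4 (new)  [load 200/250]
  150 → van 3  [load 225/250]
  25 → van 3  [load 250/250]
  150 → van 5 (new)  [load 150/250]
  200 → van 6 (new)  [load 200/250]
6 vans opened.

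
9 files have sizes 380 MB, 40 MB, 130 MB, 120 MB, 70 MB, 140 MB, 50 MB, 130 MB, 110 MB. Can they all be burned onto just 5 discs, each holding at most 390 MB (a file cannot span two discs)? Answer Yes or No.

A valid assignment using 4 discs:
  disc 1: 380 = 380
  disc 2: 140 + 130 + 120 = 390
  disc 3: 130 + 110 + 70 + 50 = 360
  disc 4: 40 = 40
That uses only 4 ≤ 5, so 5 discs are enough.

Yes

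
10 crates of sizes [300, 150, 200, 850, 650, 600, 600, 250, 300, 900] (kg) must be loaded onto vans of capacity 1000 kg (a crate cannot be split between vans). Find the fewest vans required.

6

Total = 900 + 850 + 650 + 600 + 600 + 300 + 300 + 250 + 200 + 150 = 4800 kg.
Lower bound: ⌈4800/1000⌉ = 5 vans.
A packing using 6 vans:
  van 1: 900 = 900
  van 2: 850 + 150 = 1000
  van 3: 650 + 300 = 950
  van 4: 600 + 300 = 900
  van 5: 600 + 250 = 850
  van 6: 200 = 200
No arrangement into 5 vans stays within capacity, so 6 is optimal.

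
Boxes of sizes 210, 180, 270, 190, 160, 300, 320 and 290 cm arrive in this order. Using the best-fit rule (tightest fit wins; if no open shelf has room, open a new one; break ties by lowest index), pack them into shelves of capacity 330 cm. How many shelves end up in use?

8

  210 → shelf 1 (new)  [load 210/330]
  180 → shelf 2 (new)  [load 180/330]
  270 → shelf 3 (new)  [load 270/330]
  190 → shelf 4 (new)  [load 190/330]
  160 → shelf 5 (new)  [load 160/330]
  300 → shelf 6 (new)  [load 300/330]
  320 → shelf 7 (new)  [load 320/330]
  290 → shelf 8 (new)  [load 290/330]
8 shelves opened.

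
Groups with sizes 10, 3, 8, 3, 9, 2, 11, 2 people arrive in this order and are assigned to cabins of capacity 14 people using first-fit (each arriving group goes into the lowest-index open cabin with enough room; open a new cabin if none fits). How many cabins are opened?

  10 → cabin 1 (new)  [load 10/14]
  3 → cabin 1  [load 13/14]
  8 → cabin 2 (new)  [load 8/14]
  3 → cabin 2  [load 11/14]
  9 → cabin 3 (new)  [load 9/14]
  2 → cabin 2  [load 13/14]
  11 → cabin 4 (new)  [load 11/14]
  2 → cabin 3  [load 11/14]
4 cabins opened.

4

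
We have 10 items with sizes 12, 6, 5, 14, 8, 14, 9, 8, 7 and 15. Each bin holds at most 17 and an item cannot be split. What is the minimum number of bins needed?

Total = 15 + 14 + 14 + 12 + 9 + 8 + 8 + 7 + 6 + 5 = 98.
Lower bound: ⌈98/17⌉ = 6 bins.
A packing using 7 bins:
  bin 1: 15 = 15
  bin 2: 14 = 14
  bin 3: 14 = 14
  bin 4: 12 + 5 = 17
  bin 5: 9 + 8 = 17
  bin 6: 8 + 7 = 15
  bin 7: 6 = 6
No arrangement into 6 bins stays within capacity, so 7 is optimal.

7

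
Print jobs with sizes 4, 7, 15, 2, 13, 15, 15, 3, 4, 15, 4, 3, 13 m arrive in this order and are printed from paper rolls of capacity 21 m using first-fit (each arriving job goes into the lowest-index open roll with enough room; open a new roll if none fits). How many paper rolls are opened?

  4 → roll 1 (new)  [load 4/21]
  7 → roll 1  [load 11/21]
  15 → roll 2 (new)  [load 15/21]
  2 → roll 1  [load 13/21]
  13 → roll 3 (new)  [load 13/21]
  15 → roll 4 (new)  [load 15/21]
  15 → roll 5 (new)  [load 15/21]
  3 → roll 1  [load 16/21]
  4 → roll 1  [load 20/21]
  15 → roll 6 (new)  [load 15/21]
  4 → roll 2  [load 19/21]
  3 → roll 3  [load 16/21]
  13 → roll 7 (new)  [load 13/21]
7 paper rolls opened.

7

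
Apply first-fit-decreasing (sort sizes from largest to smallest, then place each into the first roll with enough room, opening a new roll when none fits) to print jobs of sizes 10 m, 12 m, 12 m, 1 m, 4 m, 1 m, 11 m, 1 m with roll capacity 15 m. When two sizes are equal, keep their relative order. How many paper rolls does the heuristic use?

Sorted descending: 12, 12, 11, 10, 4, 1, 1, 1.
  12 → roll 1 (new)  [load 12/15]
  12 → roll 2 (new)  [load 12/15]
  11 → roll 3 (new)  [load 11/15]
  10 → roll 4 (new)  [load 10/15]
  4 → roll 3  [load 15/15]
  1 → roll 1  [load 13/15]
  1 → roll 1  [load 14/15]
  1 → roll 1  [load 15/15]
4 paper rolls opened.

4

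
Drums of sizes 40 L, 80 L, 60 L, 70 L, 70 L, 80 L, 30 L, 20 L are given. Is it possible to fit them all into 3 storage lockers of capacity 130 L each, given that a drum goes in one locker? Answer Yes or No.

No

Total = 450 L; ⌈450/130⌉ = 4.
At least 4 storage lockers are required, but only 3 are allowed.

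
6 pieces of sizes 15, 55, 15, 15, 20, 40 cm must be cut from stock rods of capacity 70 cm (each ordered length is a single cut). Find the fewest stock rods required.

3

Total = 55 + 40 + 20 + 15 + 15 + 15 = 160 cm.
Lower bound: ⌈160/70⌉ = 3 stock rods.
A packing using 3 stock rods:
  stock rod 1: 55 + 15 = 70
  stock rod 2: 40 + 20 = 60
  stock rod 3: 15 + 15 = 30
This matches the lower bound, so 3 is optimal.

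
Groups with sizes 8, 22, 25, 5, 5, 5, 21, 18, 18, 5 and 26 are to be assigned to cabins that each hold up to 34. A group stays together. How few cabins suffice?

Total = 26 + 25 + 22 + 21 + 18 + 18 + 8 + 5 + 5 + 5 + 5 = 158.
Lower bound: ⌈158/34⌉ = 5 cabins.
Also, 6 groups each exceed 17, and no two of those can share a cabin, so at least 6 cabins are needed.
A packing using 6 cabins:
  cabin 1: 26 + 8 = 34
  cabin 2: 25 + 5 = 30
  cabin 3: 22 + 5 + 5 = 32
  cabin 4: 21 + 5 = 26
  cabin 5: 18 = 18
  cabin 6: 18 = 18
This matches the lower bound, so 6 is optimal.

6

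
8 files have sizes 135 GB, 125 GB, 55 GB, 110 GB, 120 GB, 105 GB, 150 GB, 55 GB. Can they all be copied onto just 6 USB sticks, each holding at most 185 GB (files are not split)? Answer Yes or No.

A valid assignment using 6 USB sticks:
  USB stick 1: 150 = 150
  USB stick 2: 135 = 135
  USB stick 3: 125 + 55 = 180
  USB stick 4: 120 + 55 = 175
  USB stick 5: 110 = 110
  USB stick 6: 105 = 105
Every load is within 185 GB, so 6 USB sticks suffice.

Yes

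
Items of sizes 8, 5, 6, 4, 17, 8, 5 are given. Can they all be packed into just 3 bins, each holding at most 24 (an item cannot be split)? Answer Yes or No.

Yes

A valid assignment using 3 bins:
  bin 1: 17 + 6 = 23
  bin 2: 8 + 8 + 5 = 21
  bin 3: 5 + 4 = 9
Every load is within 24, so 3 bins suffice.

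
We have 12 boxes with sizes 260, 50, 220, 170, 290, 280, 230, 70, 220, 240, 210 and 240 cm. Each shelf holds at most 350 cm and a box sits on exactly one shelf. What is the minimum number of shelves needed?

Total = 290 + 280 + 260 + 240 + 240 + 230 + 220 + 220 + 210 + 170 + 70 + 50 = 2480 cm.
Lower bound: ⌈2480/350⌉ = 8 shelves.
Also, 9 boxes each exceed 175 cm, and no two of those can share a shelf, so at least 9 shelves are needed.
A packing using 10 shelves:
  shelf 1: 290 + 50 = 340
  shelf 2: 280 + 70 = 350
  shelf 3: 260 = 260
  shelf 4: 240 = 240
  shelf 5: 240 = 240
  shelf 6: 230 = 230
  shelf 7: 220 = 220
  shelf 8: 220 = 220
  shelf 9: 210 = 210
  shelf 10: 170 = 170
No arrangement into 9 shelves stays within capacity, so 10 is optimal.

10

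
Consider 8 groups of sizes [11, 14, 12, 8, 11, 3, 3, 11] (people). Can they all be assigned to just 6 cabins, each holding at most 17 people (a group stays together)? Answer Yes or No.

Yes

A valid assignment using 6 cabins:
  cabin 1: 14 + 3 = 17
  cabin 2: 12 + 3 = 15
  cabin 3: 11 = 11
  cabin 4: 11 = 11
  cabin 5: 11 = 11
  cabin 6: 8 = 8
Every load is within 17 people, so 6 cabins suffice.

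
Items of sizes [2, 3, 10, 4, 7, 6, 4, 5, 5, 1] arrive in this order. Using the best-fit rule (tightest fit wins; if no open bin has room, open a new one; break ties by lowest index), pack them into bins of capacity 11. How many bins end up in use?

  2 → bin 1 (new)  [load 2/11]
  3 → bin 1  [load 5/11]
  10 → bin 2 (new)  [load 10/11]
  4 → bin 1  [load 9/11]
  7 → bin 3 (new)  [load 7/11]
  6 → bin 4 (new)  [load 6/11]
  4 → bin 3  [load 11/11]
  5 → bin 4  [load 11/11]
  5 → bin 5 (new)  [load 5/11]
  1 → bin 2  [load 11/11]
5 bins opened.

5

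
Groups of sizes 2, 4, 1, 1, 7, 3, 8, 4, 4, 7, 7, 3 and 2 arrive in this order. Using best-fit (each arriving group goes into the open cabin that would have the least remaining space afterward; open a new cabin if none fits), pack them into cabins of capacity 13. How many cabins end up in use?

  2 → cabin 1 (new)  [load 2/13]
  4 → cabin 1  [load 6/13]
  1 → cabin 1  [load 7/13]
  1 → cabin 1  [load 8/13]
  7 → cabin 2 (new)  [load 7/13]
  3 → cabin 1  [load 11/13]
  8 → cabin 3 (new)  [load 8/13]
  4 → cabin 3  [load 12/13]
  4 → cabin 2  [load 11/13]
  7 → cabin 4 (new)  [load 7/13]
  7 → cabin 5 (new)  [load 7/13]
  3 → cabin 4  [load 10/13]
  2 → cabin 1  [load 13/13]
5 cabins opened.

5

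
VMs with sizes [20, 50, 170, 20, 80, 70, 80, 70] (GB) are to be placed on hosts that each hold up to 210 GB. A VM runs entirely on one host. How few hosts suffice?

Total = 170 + 80 + 80 + 70 + 70 + 50 + 20 + 20 = 560 GB.
Lower bound: ⌈560/210⌉ = 3 hosts.
A packing using 3 hosts:
  host 1: 170 + 20 + 20 = 210
  host 2: 80 + 80 + 50 = 210
  host 3: 70 + 70 = 140
This matches the lower bound, so 3 is optimal.

3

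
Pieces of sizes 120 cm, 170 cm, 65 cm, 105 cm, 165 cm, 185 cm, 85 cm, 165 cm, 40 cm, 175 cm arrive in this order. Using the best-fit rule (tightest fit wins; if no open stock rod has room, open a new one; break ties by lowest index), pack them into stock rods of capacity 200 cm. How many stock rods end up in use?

  120 → stock rod 1 (new)  [load 120/200]
  170 → stock rod 2 (new)  [load 170/200]
  65 → stock rod 1  [load 185/200]
  105 → stock rod 3 (new)  [load 105/200]
  165 → stock rod 4 (new)  [load 165/200]
  185 → stock rod 5 (new)  [load 185/200]
  85 → stock rod 3  [load 190/200]
  165 → stock rod 6 (new)  [load 165/200]
  40 → stock rod 7 (new)  [load 40/200]
  175 → stock rod 8 (new)  [load 175/200]
8 stock rods opened.

8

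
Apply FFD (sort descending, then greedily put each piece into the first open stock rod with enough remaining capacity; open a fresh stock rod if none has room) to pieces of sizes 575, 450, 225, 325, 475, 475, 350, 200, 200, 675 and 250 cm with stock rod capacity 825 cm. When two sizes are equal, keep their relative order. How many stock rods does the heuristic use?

6

Sorted descending: 675, 575, 475, 475, 450, 350, 325, 250, 225, 200, 200.
  675 → stock rod 1 (new)  [load 675/825]
  575 → stock rod 2 (new)  [load 575/825]
  475 → stock rod 3 (new)  [load 475/825]
  475 → stock rod 4 (new)  [load 475/825]
  450 → stock rod 5 (new)  [load 450/825]
  350 → stock rod 3  [load 825/825]
  325 → stock rod 4  [load 800/825]
  250 → stock rod 2  [load 825/825]
  225 → stock rod 5  [load 675/825]
  200 → stock rod 6 (new)  [load 200/825]
  200 → stock rod 6  [load 400/825]
6 stock rods opened.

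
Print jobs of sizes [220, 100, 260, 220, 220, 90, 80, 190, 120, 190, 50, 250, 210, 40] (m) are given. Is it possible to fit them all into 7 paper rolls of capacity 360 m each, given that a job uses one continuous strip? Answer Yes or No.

Total = 2240 m; ⌈2240/360⌉ = 7.
8 print jobs each exceed half the capacity and cannot share a roll, forcing at least 8 paper rolls.
At least 8 paper rolls are required, but only 7 are allowed.

No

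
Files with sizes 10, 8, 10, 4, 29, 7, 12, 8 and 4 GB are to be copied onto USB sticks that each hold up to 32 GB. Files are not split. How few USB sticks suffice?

Total = 29 + 12 + 10 + 10 + 8 + 8 + 7 + 4 + 4 = 92 GB.
Lower bound: ⌈92/32⌉ = 3 USB sticks.
A packing using 3 USB sticks:
  USB stick 1: 29 = 29
  USB stick 2: 12 + 10 + 10 = 32
  USB stick 3: 8 + 8 + 7 + 4 + 4 = 31
This matches the lower bound, so 3 is optimal.

3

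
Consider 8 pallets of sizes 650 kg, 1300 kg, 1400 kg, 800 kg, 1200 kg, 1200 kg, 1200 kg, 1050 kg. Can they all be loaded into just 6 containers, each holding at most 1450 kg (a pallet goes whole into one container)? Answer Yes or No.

No

Total = 8800 kg; ⌈8800/1450⌉ = 7.
At least 7 containers are required, but only 6 are allowed.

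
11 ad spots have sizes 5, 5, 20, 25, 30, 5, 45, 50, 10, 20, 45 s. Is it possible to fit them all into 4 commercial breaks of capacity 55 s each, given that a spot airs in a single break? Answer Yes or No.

Total = 260 s; ⌈260/55⌉ = 5.
At least 5 commercial breaks are required, but only 4 are allowed.

No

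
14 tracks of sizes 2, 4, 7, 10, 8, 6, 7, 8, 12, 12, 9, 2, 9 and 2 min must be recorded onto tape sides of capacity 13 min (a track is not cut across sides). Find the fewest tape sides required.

Total = 12 + 12 + 10 + 9 + 9 + 8 + 8 + 7 + 7 + 6 + 4 + 2 + 2 + 2 = 98 min.
Lower bound: ⌈98/13⌉ = 8 tape sides.
Also, 9 tracks each exceed 13/2 min, and no two of those can share a side, so at least 9 tape sides are needed.
A packing using 9 tape sides:
  side 1: 12 = 12
  side 2: 12 = 12
  side 3: 10 + 2 = 12
  side 4: 9 + 4 = 13
  side 5: 9 + 2 + 2 = 13
  side 6: 8 = 8
  side 7: 8 = 8
  side 8: 7 + 6 = 13
  side 9: 7 = 7
This matches the lower bound, so 9 is optimal.

9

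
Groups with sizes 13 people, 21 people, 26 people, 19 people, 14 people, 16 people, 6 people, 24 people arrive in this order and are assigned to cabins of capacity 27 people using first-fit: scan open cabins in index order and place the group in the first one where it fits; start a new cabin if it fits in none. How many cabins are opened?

  13 → cabin 1 (new)  [load 13/27]
  21 → cabin 2 (new)  [load 21/27]
  26 → cabin 3 (new)  [load 26/27]
  19 → cabin 4 (new)  [load 19/27]
  14 → cabin 1  [load 27/27]
  16 → cabin 5 (new)  [load 16/27]
  6 → cabin 2  [load 27/27]
  24 → cabin 6 (new)  [load 24/27]
6 cabins opened.

6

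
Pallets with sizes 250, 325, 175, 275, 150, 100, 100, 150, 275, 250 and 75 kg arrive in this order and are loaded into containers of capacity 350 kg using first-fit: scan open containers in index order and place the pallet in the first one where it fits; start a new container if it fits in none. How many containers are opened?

  250 → container 1 (new)  [load 250/350]
  325 → container 2 (new)  [load 325/350]
  175 → container 3 (new)  [load 175/350]
  275 → container 4 (new)  [load 275/350]
  150 → container 3  [load 325/350]
  100 → container 1  [load 350/350]
  100 → container 5 (new)  [load 100/350]
  150 → container 5  [load 250/350]
  275 → container 6 (new)  [load 275/350]
  250 → container 7 (new)  [load 250/350]
  75 → container 4  [load 350/350]
7 containers opened.

7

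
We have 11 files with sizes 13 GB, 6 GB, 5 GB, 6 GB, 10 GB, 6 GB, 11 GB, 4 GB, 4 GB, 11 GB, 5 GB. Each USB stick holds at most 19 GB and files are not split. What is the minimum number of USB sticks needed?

5

Total = 13 + 11 + 11 + 10 + 6 + 6 + 6 + 5 + 5 + 4 + 4 = 81 GB.
Lower bound: ⌈81/19⌉ = 5 USB sticks.
A packing using 5 USB sticks:
  USB stick 1: 13 + 6 = 19
  USB stick 2: 11 + 6 = 17
  USB stick 3: 11 + 6 = 17
  USB stick 4: 10 + 5 + 4 = 19
  USB stick 5: 5 + 4 = 9
This matches the lower bound, so 5 is optimal.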